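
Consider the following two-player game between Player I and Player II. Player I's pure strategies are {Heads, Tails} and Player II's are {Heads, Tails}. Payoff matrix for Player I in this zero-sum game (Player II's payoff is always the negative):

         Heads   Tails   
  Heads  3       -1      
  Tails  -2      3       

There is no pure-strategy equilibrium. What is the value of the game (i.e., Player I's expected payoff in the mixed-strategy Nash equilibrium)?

Player I's indifference between Heads and Tails determines Player II's mixing probability q:
  Player I's expected payoff from Heads: q·3 + (1−q)·(-1) = 4q - 1
  Player I's expected payoff from Tails: q·(-2) + (1−q)·3 = -5q + 3
  4q - 1 = -5q + 3  ⇒  9q = 4  ⇒  q = 4/9.
The value is Player I's expected payoff against this mix (using Heads): (4/9)·3 + (5/9)·(-1) = 7/9.

v = 7/9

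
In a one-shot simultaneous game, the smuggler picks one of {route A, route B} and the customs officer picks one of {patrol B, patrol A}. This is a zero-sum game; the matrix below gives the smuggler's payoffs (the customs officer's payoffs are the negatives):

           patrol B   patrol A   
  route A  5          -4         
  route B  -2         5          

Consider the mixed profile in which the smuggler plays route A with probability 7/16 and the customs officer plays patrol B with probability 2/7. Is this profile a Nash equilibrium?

No

Given the customs officer's mix q = 2/7, the smuggler's payoff from route A is -10/7 but from route B is 3. The smuggler strictly prefers route B, so the smuggler would not mix.
So the proposed profile is not a Nash equilibrium.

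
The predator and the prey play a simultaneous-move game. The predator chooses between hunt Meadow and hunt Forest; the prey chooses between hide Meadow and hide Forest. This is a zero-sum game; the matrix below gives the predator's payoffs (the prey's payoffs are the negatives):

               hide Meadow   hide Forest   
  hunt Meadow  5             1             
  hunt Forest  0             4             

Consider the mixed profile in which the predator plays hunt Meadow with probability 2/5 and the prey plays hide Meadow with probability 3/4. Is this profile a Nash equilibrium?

No

Given the predator's mix p = 2/5, the prey's payoff from hide Meadow is -2 but from hide Forest is -14/5. The prey strictly prefers hide Meadow, so the prey would not mix.
So the proposed profile is not a Nash equilibrium.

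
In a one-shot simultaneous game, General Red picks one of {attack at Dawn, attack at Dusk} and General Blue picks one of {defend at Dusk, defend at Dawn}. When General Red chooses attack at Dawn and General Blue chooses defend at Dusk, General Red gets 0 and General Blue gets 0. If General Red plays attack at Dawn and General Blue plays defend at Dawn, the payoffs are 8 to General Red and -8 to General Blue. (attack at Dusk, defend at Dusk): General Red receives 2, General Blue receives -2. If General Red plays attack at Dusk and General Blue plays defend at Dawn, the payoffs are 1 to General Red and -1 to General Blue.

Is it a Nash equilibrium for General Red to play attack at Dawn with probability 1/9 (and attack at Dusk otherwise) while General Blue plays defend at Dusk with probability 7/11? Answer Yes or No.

Given General Blue's mix q = 7/11, General Red's payoff from attack at Dawn is 32/11 but from attack at Dusk is 18/11. General Red strictly prefers attack at Dawn, so General Red would not mix.
So the proposed profile is not a Nash equilibrium.

No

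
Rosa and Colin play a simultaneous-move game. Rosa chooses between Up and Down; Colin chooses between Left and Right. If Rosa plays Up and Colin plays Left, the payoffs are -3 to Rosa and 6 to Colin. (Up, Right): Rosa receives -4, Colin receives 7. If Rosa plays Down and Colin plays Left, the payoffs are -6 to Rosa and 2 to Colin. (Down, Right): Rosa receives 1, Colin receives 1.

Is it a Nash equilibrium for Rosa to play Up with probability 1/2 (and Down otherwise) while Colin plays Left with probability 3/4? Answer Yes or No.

No

Given Colin's mix q = 3/4, Rosa's payoff from Up is -13/4 but from Down is -17/4. Rosa strictly prefers Up, so Rosa would not mix.
So the proposed profile is not a Nash equilibrium.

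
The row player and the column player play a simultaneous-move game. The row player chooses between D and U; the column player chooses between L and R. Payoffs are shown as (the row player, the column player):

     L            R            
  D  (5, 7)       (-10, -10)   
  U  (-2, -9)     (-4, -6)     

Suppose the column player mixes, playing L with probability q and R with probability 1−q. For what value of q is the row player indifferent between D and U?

q = 6/13

In a mixed equilibrium the row player is indifferent between D and U; this condition fixes q.
  the row player's payoff to D: q·5 + (1−q)·(-10) = 15q - 10
  the row player's payoff to U: q·(-2) + (1−q)·(-4) = 2q - 4
  15q - 10 = 2q - 4  ⇒  13q = 6  ⇒  q = 6/13.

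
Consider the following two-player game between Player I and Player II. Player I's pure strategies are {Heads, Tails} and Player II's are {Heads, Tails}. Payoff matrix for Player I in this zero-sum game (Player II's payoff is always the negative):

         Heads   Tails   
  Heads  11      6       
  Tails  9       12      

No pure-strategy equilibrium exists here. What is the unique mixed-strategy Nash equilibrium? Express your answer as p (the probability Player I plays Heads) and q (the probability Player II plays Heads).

p = 3/8, q = 3/4

For Player II to be willing to mix, Player II must be indifferent between Heads and Tails, which pins down Player I's mix.
  Player II's payoff to Heads: p·(-11) + (1−p)·(-9) = -2p - 9
  Player II's payoff to Tails: p·(-6) + (1−p)·(-12) = 6p - 12
  -2p - 9 = 6p - 12  ⇒  -8p = -3  ⇒  p = 3/8.
For Player I to be willing to mix, Player I must be indifferent between Heads and Tails, which pins down Player II's mix.
  Player I's expected payoff from Heads: q·11 + (1−q)·6 = 5q + 6
  Player I's expected payoff from Tails: q·9 + (1−q)·12 = -3q + 12
  5q + 6 = -3q + 12  ⇒  8q = 6  ⇒  q = 3/4.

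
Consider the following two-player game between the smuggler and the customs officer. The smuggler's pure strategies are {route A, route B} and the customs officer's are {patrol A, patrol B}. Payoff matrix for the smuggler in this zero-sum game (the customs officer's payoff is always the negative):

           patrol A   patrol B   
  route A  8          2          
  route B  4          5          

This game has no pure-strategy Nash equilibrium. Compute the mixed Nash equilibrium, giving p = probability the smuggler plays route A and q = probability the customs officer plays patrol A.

p = 1/7, q = 3/7

For the customs officer to be willing to mix, the customs officer must be indifferent between patrol A and patrol B, which pins down the smuggler's mix.
  the customs officer's payoff to patrol A: p·(-8) + (1−p)·(-4) = -4p - 4
  the customs officer's payoff to patrol B: p·(-2) + (1−p)·(-5) = 3p - 5
  -4p - 4 = 3p - 5  ⇒  -7p = -1  ⇒  p = 1/7.
The smuggler's indifference between route A and route B determines the customs officer's mixing probability q:
  the smuggler's payoff from route A: q·8 + (1−q)·2 = 6q + 2
  the smuggler's payoff from route B: q·4 + (1−q)·5 = -q + 5
  6q + 2 = -q + 5  ⇒  7q = 3  ⇒  q = 3/7.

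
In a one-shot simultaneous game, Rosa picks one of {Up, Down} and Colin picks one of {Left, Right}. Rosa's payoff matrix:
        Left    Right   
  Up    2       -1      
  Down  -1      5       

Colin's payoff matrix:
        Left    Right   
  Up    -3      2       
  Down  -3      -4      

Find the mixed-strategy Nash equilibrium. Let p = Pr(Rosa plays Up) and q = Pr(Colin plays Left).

p = 1/6, q = 2/3

For Colin to be willing to mix, Colin must be indifferent between Left and Right, which pins down Rosa's mix.
  Colin's expected payoff from Left: p·(-3) + (1−p)·(-3) = -3
  Colin's expected payoff from Right: p·2 + (1−p)·(-4) = 6p - 4
  -3 = 6p - 4  ⇒  -6p = -1  ⇒  p = 1/6.
In a mixed equilibrium Rosa is indifferent between Up and Down; this condition fixes q.
  Rosa's payoff to Up: q·2 + (1−q)·(-1) = 3q - 1
  Rosa's payoff to Down: q·(-1) + (1−q)·5 = -6q + 5
  3q - 1 = -6q + 5  ⇒  9q = 6  ⇒  q = 2/3.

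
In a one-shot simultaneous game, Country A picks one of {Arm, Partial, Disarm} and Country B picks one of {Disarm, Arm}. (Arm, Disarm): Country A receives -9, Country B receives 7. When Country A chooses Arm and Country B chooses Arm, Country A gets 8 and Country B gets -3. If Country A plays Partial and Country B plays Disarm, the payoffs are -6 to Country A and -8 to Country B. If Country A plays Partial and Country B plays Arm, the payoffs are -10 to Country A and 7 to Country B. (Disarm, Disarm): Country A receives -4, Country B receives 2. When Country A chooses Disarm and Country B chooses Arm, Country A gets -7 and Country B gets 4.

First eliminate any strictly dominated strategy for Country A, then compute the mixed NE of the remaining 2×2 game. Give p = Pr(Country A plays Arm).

p = 1/6

Country A's strategy Partial is strictly dominated by Disarm: -4 > -6 and -7 > -10. Eliminate Partial.
In a mixed equilibrium Country B is indifferent between Disarm and Arm; this condition fixes p.
  Country B's payoff from Disarm: p·7 + (1−p)·2 = 5p + 2
  Country B's payoff from Arm: p·(-3) + (1−p)·4 = -7p + 4
  5p + 2 = -7p + 4  ⇒  12p = 2  ⇒  p = 1/6.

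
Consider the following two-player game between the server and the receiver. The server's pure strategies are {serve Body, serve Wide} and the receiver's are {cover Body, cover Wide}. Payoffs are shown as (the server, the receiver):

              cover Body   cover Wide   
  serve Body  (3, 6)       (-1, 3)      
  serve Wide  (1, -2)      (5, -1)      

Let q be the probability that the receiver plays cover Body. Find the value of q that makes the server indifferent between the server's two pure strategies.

q = 3/4

Set the server's expected payoff from serve Body equal to that from serve Wide:
  the server's expected payoff from serve Body: q·3 + (1−q)·(-1) = 4q - 1
  the server's expected payoff from serve Wide: q·1 + (1−q)·5 = -4q + 5
  4q - 1 = -4q + 5  ⇒  8q = 6  ⇒  q = 3/4.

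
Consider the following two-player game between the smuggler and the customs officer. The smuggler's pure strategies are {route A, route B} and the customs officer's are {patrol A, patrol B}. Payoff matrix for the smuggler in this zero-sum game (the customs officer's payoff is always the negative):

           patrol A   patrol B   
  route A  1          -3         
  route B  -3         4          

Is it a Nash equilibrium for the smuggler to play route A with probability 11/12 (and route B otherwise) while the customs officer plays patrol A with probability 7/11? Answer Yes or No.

Given the smuggler's mix p = 11/12, the customs officer's payoff from patrol A is -2/3 but from patrol B is 29/12. The customs officer strictly prefers patrol B, so the customs officer would not mix.
So the proposed profile is not a Nash equilibrium.

No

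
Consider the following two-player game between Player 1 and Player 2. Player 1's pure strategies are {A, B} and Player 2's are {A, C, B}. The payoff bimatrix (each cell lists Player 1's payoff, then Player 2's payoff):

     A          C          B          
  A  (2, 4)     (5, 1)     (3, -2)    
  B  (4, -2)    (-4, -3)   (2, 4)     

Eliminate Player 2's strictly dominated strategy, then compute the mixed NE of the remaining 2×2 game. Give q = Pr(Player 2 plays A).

Player 2's strategy C is strictly dominated by A: 4 > 1 and -2 > -3. Eliminate C.
For Player 1 to be willing to mix, Player 1 must be indifferent between A and B, which pins down Player 2's mix.
  Player 1's payoff to A: q·2 + (1−q)·3 = -q + 3
  Player 1's payoff to B: q·4 + (1−q)·2 = 2q + 2
  -q + 3 = 2q + 2  ⇒  -3q = -1  ⇒  q = 1/3.

q = 1/3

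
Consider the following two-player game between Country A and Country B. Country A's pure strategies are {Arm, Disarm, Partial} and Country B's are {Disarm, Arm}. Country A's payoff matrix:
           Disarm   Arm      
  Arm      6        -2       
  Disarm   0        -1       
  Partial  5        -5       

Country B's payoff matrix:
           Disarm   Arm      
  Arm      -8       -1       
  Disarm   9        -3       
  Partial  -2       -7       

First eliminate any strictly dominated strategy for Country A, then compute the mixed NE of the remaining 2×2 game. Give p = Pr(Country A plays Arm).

p = 12/19

Country A's strategy Partial is strictly dominated by Arm: 6 > 5 and -2 > -5. Eliminate Partial.
Set Country B's expected payoff from Disarm equal to that from Arm:
  Country B's expected payoff from Disarm: p·(-8) + (1−p)·9 = -17p + 9
  Country B's expected payoff from Arm: p·(-1) + (1−p)·(-3) = 2p - 3
  -17p + 9 = 2p - 3  ⇒  -19p = -12  ⇒  p = 12/19.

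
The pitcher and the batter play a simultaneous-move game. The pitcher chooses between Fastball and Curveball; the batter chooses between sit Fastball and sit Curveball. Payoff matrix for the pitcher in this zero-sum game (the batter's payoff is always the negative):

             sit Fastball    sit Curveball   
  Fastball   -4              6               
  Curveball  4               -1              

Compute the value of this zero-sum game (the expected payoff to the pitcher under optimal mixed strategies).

Set the pitcher's expected payoff from Fastball equal to that from Curveball:
  the pitcher's expected payoff from Fastball: q·(-4) + (1−q)·6 = -10q + 6
  the pitcher's expected payoff from Curveball: q·4 + (1−q)·(-1) = 5q - 1
  -10q + 6 = 5q - 1  ⇒  -15q = -7  ⇒  q = 7/15.
The value is the pitcher's expected payoff against this mix (using Fastball): (7/15)·(-4) + (8/15)·6 = 4/3.

v = 4/3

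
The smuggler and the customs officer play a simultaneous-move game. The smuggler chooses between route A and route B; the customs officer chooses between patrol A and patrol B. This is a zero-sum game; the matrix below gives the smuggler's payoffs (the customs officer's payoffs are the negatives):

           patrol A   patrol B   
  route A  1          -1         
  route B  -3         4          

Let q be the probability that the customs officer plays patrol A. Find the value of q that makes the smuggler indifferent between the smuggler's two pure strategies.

q = 5/9

The smuggler's indifference between route A and route B determines the customs officer's mixing probability q:
  the smuggler's expected payoff from route A: q·1 + (1−q)·(-1) = 2q - 1
  the smuggler's expected payoff from route B: q·(-3) + (1−q)·4 = -7q + 4
  2q - 1 = -7q + 4  ⇒  9q = 5  ⇒  q = 5/9.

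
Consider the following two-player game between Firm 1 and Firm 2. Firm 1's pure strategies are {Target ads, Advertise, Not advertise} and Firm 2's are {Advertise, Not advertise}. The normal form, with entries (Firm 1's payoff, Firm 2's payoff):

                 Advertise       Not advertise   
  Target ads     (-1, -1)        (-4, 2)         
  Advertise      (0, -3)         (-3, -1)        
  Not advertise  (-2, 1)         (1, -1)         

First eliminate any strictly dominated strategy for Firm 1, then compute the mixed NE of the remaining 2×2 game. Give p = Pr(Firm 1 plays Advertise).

Firm 1's strategy Target ads is strictly dominated by Advertise: 0 > -1 and -3 > -4. Eliminate Target ads.
Firm 1's mix must leave Firm 2 indifferent between Advertise and Not advertise.
  Firm 2's expected payoff from Advertise: p·(-3) + (1−p)·1 = -4p + 1
  Firm 2's expected payoff from Not advertise: p·(-1) + (1−p)·(-1) = -1
  -4p + 1 = -1  ⇒  -4p = -2  ⇒  p = 1/2.

p = 1/2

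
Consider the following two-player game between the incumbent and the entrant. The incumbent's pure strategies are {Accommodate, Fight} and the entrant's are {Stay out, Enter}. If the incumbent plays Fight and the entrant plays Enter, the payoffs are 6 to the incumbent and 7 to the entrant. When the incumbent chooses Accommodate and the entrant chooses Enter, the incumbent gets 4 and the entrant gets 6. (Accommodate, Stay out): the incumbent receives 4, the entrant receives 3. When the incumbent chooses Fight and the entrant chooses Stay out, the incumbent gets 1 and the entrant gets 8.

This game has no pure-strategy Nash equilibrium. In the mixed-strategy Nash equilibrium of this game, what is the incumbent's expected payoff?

Set the incumbent's expected payoff from Accommodate equal to that from Fight:
  the incumbent's payoff to Accommodate: q·4 + (1−q)·4 = 4
  the incumbent's payoff to Fight: q·1 + (1−q)·6 = -5q + 6
  4 = -5q + 6  ⇒  5q = 2  ⇒  q = 2/5.
At equilibrium the incumbent is indifferent across rows, so the incumbent's payoff equals the payoff from Accommodate: (2/5)·4 + (3/5)·4 = 4.

4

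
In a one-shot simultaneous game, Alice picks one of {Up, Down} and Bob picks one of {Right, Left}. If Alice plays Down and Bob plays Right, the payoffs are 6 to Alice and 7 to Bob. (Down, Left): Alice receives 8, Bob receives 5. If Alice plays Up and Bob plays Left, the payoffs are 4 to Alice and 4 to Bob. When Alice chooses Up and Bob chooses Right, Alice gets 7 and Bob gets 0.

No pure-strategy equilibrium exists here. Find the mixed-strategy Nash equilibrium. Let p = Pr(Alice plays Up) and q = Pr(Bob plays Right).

p = 1/3, q = 4/5

In a mixed equilibrium Bob is indifferent between Right and Left; this condition fixes p.
  Bob's expected payoff from Right: p·0 + (1−p)·7 = -7p + 7
  Bob's expected payoff from Left: p·4 + (1−p)·5 = -p + 5
  -7p + 7 = -p + 5  ⇒  -6p = -2  ⇒  p = 1/3.
Alice's indifference between Up and Down determines Bob's mixing probability q:
  Alice's payoff from Up: q·7 + (1−q)·4 = 3q + 4
  Alice's payoff from Down: q·6 + (1−q)·8 = -2q + 8
  3q + 4 = -2q + 8  ⇒  5q = 4  ⇒  q = 4/5.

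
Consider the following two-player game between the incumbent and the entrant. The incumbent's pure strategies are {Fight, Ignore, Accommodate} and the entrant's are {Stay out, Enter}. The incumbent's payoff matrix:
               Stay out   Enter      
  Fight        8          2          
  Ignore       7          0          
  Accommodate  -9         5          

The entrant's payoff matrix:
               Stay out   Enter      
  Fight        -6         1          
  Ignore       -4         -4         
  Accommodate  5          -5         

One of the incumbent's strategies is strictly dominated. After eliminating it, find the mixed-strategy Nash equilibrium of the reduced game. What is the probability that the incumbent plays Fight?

p = 10/17

The incumbent's strategy Ignore is strictly dominated by Fight: 8 > 7 and 2 > 0. Eliminate Ignore.
Set the entrant's expected payoff from Stay out equal to that from Enter:
  the entrant's payoff from Stay out: p·(-6) + (1−p)·5 = -11p + 5
  the entrant's payoff from Enter: p·1 + (1−p)·(-5) = 6p - 5
  -11p + 5 = 6p - 5  ⇒  -17p = -10  ⇒  p = 10/17.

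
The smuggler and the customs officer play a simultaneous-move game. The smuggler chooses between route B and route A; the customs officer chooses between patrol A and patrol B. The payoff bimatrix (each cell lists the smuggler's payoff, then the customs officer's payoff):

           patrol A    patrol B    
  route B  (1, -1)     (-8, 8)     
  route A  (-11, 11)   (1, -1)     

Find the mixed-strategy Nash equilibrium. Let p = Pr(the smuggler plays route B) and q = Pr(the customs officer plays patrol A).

p = 4/7, q = 3/7

Set the customs officer's expected payoff from patrol A equal to that from patrol B:
  the customs officer's expected payoff from patrol A: p·(-1) + (1−p)·11 = -12p + 11
  the customs officer's expected payoff from patrol B: p·8 + (1−p)·(-1) = 9p - 1
  -12p + 11 = 9p - 1  ⇒  -21p = -12  ⇒  p = 4/7.
Set the smuggler's expected payoff from route B equal to that from route A:
  the smuggler's payoff from route B: q·1 + (1−q)·(-8) = 9q - 8
  the smuggler's payoff from route A: q·(-11) + (1−q)·1 = -12q + 1
  9q - 8 = -12q + 1  ⇒  21q = 9  ⇒  q = 3/7.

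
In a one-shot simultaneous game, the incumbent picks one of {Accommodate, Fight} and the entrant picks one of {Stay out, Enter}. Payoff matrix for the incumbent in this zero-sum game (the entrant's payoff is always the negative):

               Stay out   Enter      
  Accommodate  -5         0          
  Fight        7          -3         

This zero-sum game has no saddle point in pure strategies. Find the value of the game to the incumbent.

v = -1

Set the incumbent's expected payoff from Accommodate equal to that from Fight:
  the incumbent's payoff from Accommodate: q·(-5) + (1−q)·0 = -5q
  the incumbent's payoff from Fight: q·7 + (1−q)·(-3) = 10q - 3
  -5q = 10q - 3  ⇒  -15q = -3  ⇒  q = 1/5.
The value is the incumbent's expected payoff against this mix (using Accommodate): (1/5)·(-5) + (4/5)·0 = -1.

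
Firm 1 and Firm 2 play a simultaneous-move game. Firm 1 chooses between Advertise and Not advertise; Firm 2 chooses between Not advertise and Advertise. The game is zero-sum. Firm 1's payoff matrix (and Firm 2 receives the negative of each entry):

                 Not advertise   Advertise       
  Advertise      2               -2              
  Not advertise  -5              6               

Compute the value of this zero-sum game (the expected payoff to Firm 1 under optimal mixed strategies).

Firm 2's mix must leave Firm 1 indifferent between Advertise and Not advertise.
  Firm 1's expected payoff from Advertise: q·2 + (1−q)·(-2) = 4q - 2
  Firm 1's expected payoff from Not advertise: q·(-5) + (1−q)·6 = -11q + 6
  4q - 2 = -11q + 6  ⇒  15q = 8  ⇒  q = 8/15.
The value is Firm 1's expected payoff against this mix (using Advertise): (8/15)·2 + (7/15)·(-2) = 2/15.

v = 2/15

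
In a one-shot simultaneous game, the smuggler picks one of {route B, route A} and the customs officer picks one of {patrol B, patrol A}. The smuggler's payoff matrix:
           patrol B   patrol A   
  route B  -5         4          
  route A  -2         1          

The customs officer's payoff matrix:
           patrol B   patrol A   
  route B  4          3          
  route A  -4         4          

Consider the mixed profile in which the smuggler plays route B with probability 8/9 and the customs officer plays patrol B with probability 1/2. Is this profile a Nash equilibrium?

Yes

Check the customs officer's indifference given the smuggler's mix p = 8/9:
  payoff from patrol B = 28/9; payoff from patrol A = 28/9 — equal.
Check the smuggler's indifference given the customs officer's mix q = 1/2:
  payoff from route B = -1/2; payoff from route A = -1/2 — equal.
Both players are indifferent, so neither can profitably deviate.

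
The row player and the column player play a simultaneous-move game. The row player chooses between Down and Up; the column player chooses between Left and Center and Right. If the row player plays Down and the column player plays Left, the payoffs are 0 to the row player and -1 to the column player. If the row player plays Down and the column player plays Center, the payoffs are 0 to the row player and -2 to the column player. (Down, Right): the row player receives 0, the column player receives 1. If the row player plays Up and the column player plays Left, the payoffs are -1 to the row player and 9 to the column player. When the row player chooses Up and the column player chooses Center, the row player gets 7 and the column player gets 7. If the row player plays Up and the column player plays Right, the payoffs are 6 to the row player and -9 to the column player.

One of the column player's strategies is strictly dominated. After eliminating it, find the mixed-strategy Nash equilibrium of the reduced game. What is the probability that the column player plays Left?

The column player's strategy Center is strictly dominated by Left: -1 > -2 and 9 > 7. Eliminate Center.
The row player's indifference between Down and Up determines the column player's mixing probability q:
  the row player's expected payoff from Down: q·0 + (1−q)·0 = 0
  the row player's expected payoff from Up: q·(-1) + (1−q)·6 = -7q + 6
  0 = -7q + 6  ⇒  7q = 6  ⇒  q = 6/7.

q = 6/7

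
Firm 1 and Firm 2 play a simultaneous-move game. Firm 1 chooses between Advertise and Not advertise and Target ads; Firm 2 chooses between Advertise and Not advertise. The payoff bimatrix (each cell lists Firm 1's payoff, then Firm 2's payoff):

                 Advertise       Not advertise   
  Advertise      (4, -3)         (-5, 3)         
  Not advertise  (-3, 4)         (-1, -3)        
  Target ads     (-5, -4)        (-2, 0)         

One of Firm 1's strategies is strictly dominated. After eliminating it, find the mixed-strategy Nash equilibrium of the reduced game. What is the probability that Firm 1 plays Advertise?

Firm 1's strategy Target ads is strictly dominated by Not advertise: -3 > -5 and -1 > -2. Eliminate Target ads.
Firm 1's mix must leave Firm 2 indifferent between Advertise and Not advertise.
  Firm 2's expected payoff from Advertise: p·(-3) + (1−p)·4 = -7p + 4
  Firm 2's expected payoff from Not advertise: p·3 + (1−p)·(-3) = 6p - 3
  -7p + 4 = 6p - 3  ⇒  -13p = -7  ⇒  p = 7/13.

p = 7/13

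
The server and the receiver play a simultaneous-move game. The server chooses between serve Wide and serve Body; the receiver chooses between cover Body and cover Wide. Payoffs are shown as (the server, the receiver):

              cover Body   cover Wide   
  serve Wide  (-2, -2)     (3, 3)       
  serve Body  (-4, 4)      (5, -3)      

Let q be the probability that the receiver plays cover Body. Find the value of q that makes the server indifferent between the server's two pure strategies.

Set the server's expected payoff from serve Wide equal to that from serve Body:
  the server's payoff to serve Wide: q·(-2) + (1−q)·3 = -5q + 3
  the server's payoff to serve Body: q·(-4) + (1−q)·5 = -9q + 5
  -5q + 3 = -9q + 5  ⇒  4q = 2  ⇒  q = 1/2.

q = 1/2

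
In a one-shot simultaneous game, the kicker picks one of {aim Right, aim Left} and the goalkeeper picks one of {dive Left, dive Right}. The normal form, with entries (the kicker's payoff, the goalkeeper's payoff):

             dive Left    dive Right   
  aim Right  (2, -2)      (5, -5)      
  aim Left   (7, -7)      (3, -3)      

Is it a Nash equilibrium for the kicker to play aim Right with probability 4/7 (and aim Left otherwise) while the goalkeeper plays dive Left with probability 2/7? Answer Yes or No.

Yes

Check the goalkeeper's indifference given the kicker's mix p = 4/7:
  payoff from dive Left = -29/7; payoff from dive Right = -29/7 — equal.
Check the kicker's indifference given the goalkeeper's mix q = 2/7:
  payoff from aim Right = 29/7; payoff from aim Left = 29/7 — equal.
Both players are indifferent, so neither can profitably deviate.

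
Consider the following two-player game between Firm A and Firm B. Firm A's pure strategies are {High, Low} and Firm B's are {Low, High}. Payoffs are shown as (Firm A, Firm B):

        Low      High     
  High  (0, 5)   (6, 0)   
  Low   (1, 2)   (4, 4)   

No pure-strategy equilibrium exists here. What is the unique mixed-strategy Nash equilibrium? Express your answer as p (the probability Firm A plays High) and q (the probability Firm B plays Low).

For Firm B to be willing to mix, Firm B must be indifferent between Low and High, which pins down Firm A's mix.
  Firm B's payoff from Low: p·5 + (1−p)·2 = 3p + 2
  Firm B's payoff from High: p·0 + (1−p)·4 = -4p + 4
  3p + 2 = -4p + 4  ⇒  7p = 2  ⇒  p = 2/7.
For Firm A to be willing to mix, Firm A must be indifferent between High and Low, which pins down Firm B's mix.
  Firm A's payoff from High: q·0 + (1−q)·6 = -6q + 6
  Firm A's payoff from Low: q·1 + (1−q)·4 = -3q + 4
  -6q + 6 = -3q + 4  ⇒  -3q = -2  ⇒  q = 2/3.

p = 2/7, q = 2/3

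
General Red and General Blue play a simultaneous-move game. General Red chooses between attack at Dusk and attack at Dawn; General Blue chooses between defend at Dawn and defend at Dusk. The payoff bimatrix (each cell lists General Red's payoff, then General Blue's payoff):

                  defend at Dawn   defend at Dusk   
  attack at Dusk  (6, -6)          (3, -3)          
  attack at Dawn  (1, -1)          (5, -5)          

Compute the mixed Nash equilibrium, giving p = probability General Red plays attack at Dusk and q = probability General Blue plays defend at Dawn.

p = 4/7, q = 2/7

Set General Blue's expected payoff from defend at Dawn equal to that from defend at Dusk:
  General Blue's payoff to defend at Dawn: p·(-6) + (1−p)·(-1) = -5p - 1
  General Blue's payoff to defend at Dusk: p·(-3) + (1−p)·(-5) = 2p - 5
  -5p - 1 = 2p - 5  ⇒  -7p = -4  ⇒  p = 4/7.
For General Red to be willing to mix, General Red must be indifferent between attack at Dusk and attack at Dawn, which pins down General Blue's mix.
  General Red's payoff to attack at Dusk: q·6 + (1−q)·3 = 3q + 3
  General Red's payoff to attack at Dawn: q·1 + (1−q)·5 = -4q + 5
  3q + 3 = -4q + 5  ⇒  7q = 2  ⇒  q = 2/7.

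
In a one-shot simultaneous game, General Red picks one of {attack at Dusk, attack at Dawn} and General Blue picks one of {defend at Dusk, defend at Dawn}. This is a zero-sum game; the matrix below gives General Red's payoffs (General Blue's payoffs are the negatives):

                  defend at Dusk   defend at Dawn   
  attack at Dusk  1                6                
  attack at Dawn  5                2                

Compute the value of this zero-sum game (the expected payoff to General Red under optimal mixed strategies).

In a mixed equilibrium General Red is indifferent between attack at Dusk and attack at Dawn; this condition fixes q.
  General Red's payoff from attack at Dusk: q·1 + (1−q)·6 = -5q + 6
  General Red's payoff from attack at Dawn: q·5 + (1−q)·2 = 3q + 2
  -5q + 6 = 3q + 2  ⇒  -8q = -4  ⇒  q = 1/2.
The value is General Red's expected payoff against this mix (using attack at Dusk): (1/2)·1 + (1/2)·6 = 7/2.

v = 7/2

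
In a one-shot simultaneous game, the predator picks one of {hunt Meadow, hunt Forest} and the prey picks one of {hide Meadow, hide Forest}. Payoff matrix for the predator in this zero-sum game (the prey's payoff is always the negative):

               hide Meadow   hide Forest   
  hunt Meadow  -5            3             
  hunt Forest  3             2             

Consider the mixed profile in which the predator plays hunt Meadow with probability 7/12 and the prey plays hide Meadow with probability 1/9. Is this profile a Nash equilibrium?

No

Given the predator's mix p = 7/12, the prey's payoff from hide Meadow is 5/3 but from hide Forest is -31/12. The prey strictly prefers hide Meadow, so the prey would not mix.
So the proposed profile is not a Nash equilibrium.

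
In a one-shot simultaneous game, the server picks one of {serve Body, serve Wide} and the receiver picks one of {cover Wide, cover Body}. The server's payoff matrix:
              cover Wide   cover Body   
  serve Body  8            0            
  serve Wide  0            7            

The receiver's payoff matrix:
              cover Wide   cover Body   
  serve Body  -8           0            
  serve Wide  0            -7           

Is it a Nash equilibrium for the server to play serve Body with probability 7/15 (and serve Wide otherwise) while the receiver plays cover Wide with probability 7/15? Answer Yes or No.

Check the receiver's indifference given the server's mix p = 7/15:
  payoff from cover Wide = -56/15; payoff from cover Body = -56/15 — equal.
Check the server's indifference given the receiver's mix q = 7/15:
  payoff from serve Body = 56/15; payoff from serve Wide = 56/15 — equal.
Both players are indifferent, so neither can profitably deviate.

Yes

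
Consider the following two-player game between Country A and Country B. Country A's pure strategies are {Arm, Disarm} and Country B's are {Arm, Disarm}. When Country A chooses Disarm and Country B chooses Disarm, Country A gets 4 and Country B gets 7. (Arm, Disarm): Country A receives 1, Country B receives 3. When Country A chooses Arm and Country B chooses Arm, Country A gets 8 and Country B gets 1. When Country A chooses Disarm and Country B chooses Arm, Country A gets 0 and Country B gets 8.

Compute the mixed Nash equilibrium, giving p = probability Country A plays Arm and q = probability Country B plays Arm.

Set Country B's expected payoff from Arm equal to that from Disarm:
  Country B's payoff from Arm: p·1 + (1−p)·8 = -7p + 8
  Country B's payoff from Disarm: p·3 + (1−p)·7 = -4p + 7
  -7p + 8 = -4p + 7  ⇒  -3p = -1  ⇒  p = 1/3.
For Country A to be willing to mix, Country A must be indifferent between Arm and Disarm, which pins down Country B's mix.
  Country A's payoff from Arm: q·8 + (1−q)·1 = 7q + 1
  Country A's payoff from Disarm: q·0 + (1−q)·4 = -4q + 4
  7q + 1 = -4q + 4  ⇒  11q = 3  ⇒  q = 3/11.

p = 1/3, q = 3/11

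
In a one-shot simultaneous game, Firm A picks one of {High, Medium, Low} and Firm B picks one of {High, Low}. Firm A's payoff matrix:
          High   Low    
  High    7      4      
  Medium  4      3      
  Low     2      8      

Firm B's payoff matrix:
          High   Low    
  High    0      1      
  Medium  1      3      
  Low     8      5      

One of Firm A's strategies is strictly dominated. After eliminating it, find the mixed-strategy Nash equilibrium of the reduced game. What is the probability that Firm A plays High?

Firm A's strategy Medium is strictly dominated by High: 7 > 4 and 4 > 3. Eliminate Medium.
In a mixed equilibrium Firm B is indifferent between High and Low; this condition fixes p.
  Firm B's payoff from High: p·0 + (1−p)·8 = -8p + 8
  Firm B's payoff from Low: p·1 + (1−p)·5 = -4p + 5
  -8p + 8 = -4p + 5  ⇒  -4p = -3  ⇒  p = 3/4.

p = 3/4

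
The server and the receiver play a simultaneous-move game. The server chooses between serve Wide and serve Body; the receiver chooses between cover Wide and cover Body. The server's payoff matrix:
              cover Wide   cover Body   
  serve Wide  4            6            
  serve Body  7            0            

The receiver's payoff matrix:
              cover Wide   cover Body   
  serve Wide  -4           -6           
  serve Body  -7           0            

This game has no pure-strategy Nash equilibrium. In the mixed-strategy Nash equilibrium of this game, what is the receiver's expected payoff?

-14/3

The server's mix must leave the receiver indifferent between cover Wide and cover Body.
  the receiver's expected payoff from cover Wide: p·(-4) + (1−p)·(-7) = 3p - 7
  the receiver's expected payoff from cover Body: p·(-6) + (1−p)·0 = -6p
  3p - 7 = -6p  ⇒  9p = 7  ⇒  p = 7/9.
At equilibrium the receiver is indifferent across columns, so the receiver's payoff equals the payoff from cover Wide: (7/9)·(-4) + (2/9)·(-7) = -14/3.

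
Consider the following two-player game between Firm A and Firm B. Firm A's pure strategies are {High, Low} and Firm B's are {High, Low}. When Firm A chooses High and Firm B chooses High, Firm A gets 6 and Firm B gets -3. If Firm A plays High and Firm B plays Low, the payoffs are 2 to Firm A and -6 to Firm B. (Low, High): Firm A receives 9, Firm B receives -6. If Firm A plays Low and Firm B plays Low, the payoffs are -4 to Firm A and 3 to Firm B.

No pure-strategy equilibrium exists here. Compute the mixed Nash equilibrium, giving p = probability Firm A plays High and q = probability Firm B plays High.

p = 3/4, q = 2/3

In a mixed equilibrium Firm B is indifferent between High and Low; this condition fixes p.
  Firm B's payoff to High: p·(-3) + (1−p)·(-6) = 3p - 6
  Firm B's payoff to Low: p·(-6) + (1−p)·3 = -9p + 3
  3p - 6 = -9p + 3  ⇒  12p = 9  ⇒  p = 3/4.
In a mixed equilibrium Firm A is indifferent between High and Low; this condition fixes q.
  Firm A's payoff to High: q·6 + (1−q)·2 = 4q + 2
  Firm A's payoff to Low: q·9 + (1−q)·(-4) = 13q - 4
  4q + 2 = 13q - 4  ⇒  -9q = -6  ⇒  q = 2/3.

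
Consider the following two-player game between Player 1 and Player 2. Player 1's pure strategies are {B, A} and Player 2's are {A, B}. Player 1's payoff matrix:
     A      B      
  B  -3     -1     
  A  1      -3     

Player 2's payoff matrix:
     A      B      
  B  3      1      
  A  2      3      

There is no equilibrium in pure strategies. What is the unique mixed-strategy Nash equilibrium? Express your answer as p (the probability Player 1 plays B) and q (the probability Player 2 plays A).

Player 1's mix must leave Player 2 indifferent between A and B.
  Player 2's payoff to A: p·3 + (1−p)·2 = p + 2
  Player 2's payoff to B: p·1 + (1−p)·3 = -2p + 3
  p + 2 = -2p + 3  ⇒  3p = 1  ⇒  p = 1/3.
For Player 1 to be willing to mix, Player 1 must be indifferent between B and A, which pins down Player 2's mix.
  Player 1's payoff from B: q·(-3) + (1−q)·(-1) = -2q - 1
  Player 1's payoff from A: q·1 + (1−q)·(-3) = 4q - 3
  -2q - 1 = 4q - 3  ⇒  -6q = -2  ⇒  q = 1/3.

p = 1/3, q = 1/3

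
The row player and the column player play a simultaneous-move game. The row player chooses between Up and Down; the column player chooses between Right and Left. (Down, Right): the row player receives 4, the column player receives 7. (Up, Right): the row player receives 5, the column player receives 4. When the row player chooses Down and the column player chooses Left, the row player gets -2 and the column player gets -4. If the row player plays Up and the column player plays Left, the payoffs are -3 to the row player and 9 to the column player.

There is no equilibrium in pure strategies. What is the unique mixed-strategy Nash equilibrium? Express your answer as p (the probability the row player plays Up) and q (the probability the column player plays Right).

In a mixed equilibrium the column player is indifferent between Right and Left; this condition fixes p.
  the column player's expected payoff from Right: p·4 + (1−p)·7 = -3p + 7
  the column player's expected payoff from Left: p·9 + (1−p)·(-4) = 13p - 4
  -3p + 7 = 13p - 4  ⇒  -16p = -11  ⇒  p = 11/16.
The column player's mix must leave the row player indifferent between Up and Down.
  the row player's payoff to Up: q·5 + (1−q)·(-3) = 8q - 3
  the row player's payoff to Down: q·4 + (1−q)·(-2) = 6q - 2
  8q - 3 = 6q - 2  ⇒  2q = 1  ⇒  q = 1/2.

p = 11/16, q = 1/2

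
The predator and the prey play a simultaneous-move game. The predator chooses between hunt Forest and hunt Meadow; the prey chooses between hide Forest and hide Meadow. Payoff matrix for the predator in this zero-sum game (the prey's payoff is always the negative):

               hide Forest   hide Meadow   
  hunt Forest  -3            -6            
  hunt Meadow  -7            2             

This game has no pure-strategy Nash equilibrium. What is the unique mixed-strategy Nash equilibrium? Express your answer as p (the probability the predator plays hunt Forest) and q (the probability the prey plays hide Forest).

The prey's indifference between hide Forest and hide Meadow determines the predator's mixing probability p:
  the prey's expected payoff from hide Forest: p·3 + (1−p)·7 = -4p + 7
  the prey's expected payoff from hide Meadow: p·6 + (1−p)·(-2) = 8p - 2
  -4p + 7 = 8p - 2  ⇒  -12p = -9  ⇒  p = 3/4.
Set the predator's expected payoff from hunt Forest equal to that from hunt Meadow:
  the predator's expected payoff from hunt Forest: q·(-3) + (1−q)·(-6) = 3q - 6
  the predator's expected payoff from hunt Meadow: q·(-7) + (1−q)·2 = -9q + 2
  3q - 6 = -9q + 2  ⇒  12q = 8  ⇒  q = 2/3.

p = 3/4, q = 2/3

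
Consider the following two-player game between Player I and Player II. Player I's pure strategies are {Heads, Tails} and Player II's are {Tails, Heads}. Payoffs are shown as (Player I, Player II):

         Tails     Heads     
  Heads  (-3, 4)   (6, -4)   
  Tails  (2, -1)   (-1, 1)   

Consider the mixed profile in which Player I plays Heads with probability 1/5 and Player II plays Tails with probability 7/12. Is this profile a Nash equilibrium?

Yes

Check Player II's indifference given Player I's mix p = 1/5:
  payoff from Tails = 0; payoff from Heads = 0 — equal.
Check Player I's indifference given Player II's mix q = 7/12:
  payoff from Heads = 3/4; payoff from Tails = 3/4 — equal.
Both players are indifferent, so neither can profitably deviate.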